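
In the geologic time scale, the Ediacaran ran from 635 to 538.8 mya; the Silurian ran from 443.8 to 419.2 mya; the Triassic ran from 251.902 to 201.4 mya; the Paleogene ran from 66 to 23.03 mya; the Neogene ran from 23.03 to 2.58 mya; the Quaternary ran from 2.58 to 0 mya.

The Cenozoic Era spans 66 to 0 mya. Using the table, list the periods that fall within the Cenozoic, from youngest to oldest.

Periods with both bounds inside 66–0 Ma: Quaternary (2.58–0), Neogene (23.03–2.58), Paleogene (66–23.03).

Quaternary, Neogene, Paleogene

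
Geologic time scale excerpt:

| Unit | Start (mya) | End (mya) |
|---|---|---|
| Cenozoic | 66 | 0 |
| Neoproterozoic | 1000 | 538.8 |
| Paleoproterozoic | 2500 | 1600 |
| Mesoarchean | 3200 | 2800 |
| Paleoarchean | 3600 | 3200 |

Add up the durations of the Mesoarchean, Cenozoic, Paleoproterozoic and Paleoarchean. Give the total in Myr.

Each duration: Mesoarchean = 400; Cenozoic = 66; Paleoproterozoic = 900; Paleoarchean = 400.
Sum: 400 + 66 + 900 + 400 = 1766 Myr.

1766 million years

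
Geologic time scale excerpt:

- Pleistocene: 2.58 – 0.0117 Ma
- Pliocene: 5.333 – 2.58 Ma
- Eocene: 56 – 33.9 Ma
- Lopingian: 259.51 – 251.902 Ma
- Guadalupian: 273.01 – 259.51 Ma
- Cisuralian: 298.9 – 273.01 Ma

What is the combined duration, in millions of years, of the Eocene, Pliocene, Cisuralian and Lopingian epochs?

Duration is start − end for each: (56 − 33.9) + (5.333 − 2.58) + (298.9 − 273.01) + (259.51 − 251.902).
That is 22.1 + 2.753 + 25.89 + 7.608, which totals 58.351 million years.

58.351 million years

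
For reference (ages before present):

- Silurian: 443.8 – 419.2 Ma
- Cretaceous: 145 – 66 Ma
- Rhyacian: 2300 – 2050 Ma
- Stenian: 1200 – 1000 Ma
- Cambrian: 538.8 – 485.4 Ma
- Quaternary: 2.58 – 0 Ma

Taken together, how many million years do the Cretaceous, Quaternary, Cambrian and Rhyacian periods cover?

Each duration: Cretaceous = 79; Quaternary = 2.58; Cambrian = 53.4; Rhyacian = 250.
Sum: 79 + 2.58 + 53.4 + 250 = 384.98 Myr.

384.98 million years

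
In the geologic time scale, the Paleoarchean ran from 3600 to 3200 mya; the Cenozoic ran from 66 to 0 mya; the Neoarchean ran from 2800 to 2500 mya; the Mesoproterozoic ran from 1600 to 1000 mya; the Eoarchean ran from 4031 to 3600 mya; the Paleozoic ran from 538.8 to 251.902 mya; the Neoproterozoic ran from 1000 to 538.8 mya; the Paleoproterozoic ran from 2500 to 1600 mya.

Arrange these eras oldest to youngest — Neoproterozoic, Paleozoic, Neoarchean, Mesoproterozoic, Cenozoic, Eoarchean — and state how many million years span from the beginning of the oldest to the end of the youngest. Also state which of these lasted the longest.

Eoarchean → Neoarchean → Mesoproterozoic → Neoproterozoic → Paleozoic → Cenozoic; total span 4031 Myr; longest is Mesoproterozoic

Start ages (Ma): Eoarchean 4031, Neoarchean 2800, Mesoproterozoic 1600, Neoproterozoic 1000, Paleozoic 538.8, Cenozoic 66.
Ordered oldest to youngest: Eoarchean, Neoarchean, Mesoproterozoic, Neoproterozoic, Paleozoic, Cenozoic.
Span = 4031 − 0 = 4031 Myr.
Durations: Neoproterozoic 461.2, Cenozoic 66, Paleozoic 286.898, Mesoproterozoic 600, Neoarchean 300, Eoarchean 431 → longest is Mesoproterozoic (600 Myr).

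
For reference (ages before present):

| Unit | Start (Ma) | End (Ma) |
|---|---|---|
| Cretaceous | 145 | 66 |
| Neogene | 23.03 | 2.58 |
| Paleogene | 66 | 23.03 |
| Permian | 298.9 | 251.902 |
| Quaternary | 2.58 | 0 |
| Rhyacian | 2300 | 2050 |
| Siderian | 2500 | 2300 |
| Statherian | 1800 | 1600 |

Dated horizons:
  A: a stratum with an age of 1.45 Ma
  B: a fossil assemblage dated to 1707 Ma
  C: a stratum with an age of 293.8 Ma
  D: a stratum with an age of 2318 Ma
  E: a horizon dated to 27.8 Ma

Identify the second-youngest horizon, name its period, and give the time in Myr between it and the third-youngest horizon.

Sorted youngest-first by Ma: A (1.45), E (27.8), C (293.8), B (1707), D (2318).
The second youngest is E at 27.8 Ma, which lies in 66–23.03 Ma: the Paleogene.
The third youngest is C at 293.8 Ma; separation = |27.8 − 293.8| = 266 Myr.

E, in the Paleogene; 266 million years to C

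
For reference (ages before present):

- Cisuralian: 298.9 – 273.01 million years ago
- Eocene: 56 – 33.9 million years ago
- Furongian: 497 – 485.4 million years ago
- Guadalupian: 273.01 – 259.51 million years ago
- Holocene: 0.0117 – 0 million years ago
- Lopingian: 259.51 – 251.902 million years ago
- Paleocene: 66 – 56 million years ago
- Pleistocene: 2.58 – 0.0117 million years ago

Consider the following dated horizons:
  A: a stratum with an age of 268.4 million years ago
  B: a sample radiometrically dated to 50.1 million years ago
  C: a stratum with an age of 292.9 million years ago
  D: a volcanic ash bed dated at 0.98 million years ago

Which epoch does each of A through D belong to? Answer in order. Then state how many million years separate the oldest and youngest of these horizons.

A — Guadalupian; B — Eocene; C — Cisuralian; D — Pleistocene; span 291.92 million years

Match each age against the start–end ranges in the excerpt: A = 268.4 Ma → Guadalupian (273.01–259.51); B = 50.1 Ma → Eocene (56–33.9); C = 292.9 Ma → Cisuralian (298.9–273.01); D = 0.98 Ma → Pleistocene (2.58–0.0117).
The largest age is 292.9 Ma and the smallest is 0.98 Ma; their difference is 291.92 Myr.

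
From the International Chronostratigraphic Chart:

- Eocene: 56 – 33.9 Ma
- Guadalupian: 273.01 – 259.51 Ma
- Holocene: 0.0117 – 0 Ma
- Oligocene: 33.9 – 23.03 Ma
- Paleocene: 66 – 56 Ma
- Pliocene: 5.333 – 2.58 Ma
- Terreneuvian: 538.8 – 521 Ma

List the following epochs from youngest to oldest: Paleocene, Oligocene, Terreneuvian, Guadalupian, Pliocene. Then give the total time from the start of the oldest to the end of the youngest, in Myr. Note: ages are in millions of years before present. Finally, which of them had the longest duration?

Pliocene, Oligocene, Paleocene, Guadalupian, Terreneuvian; total span 536.22 Myr; longest is Terreneuvian

Start ages (Ma): Terreneuvian 538.8, Guadalupian 273.01, Paleocene 66, Oligocene 33.9, Pliocene 5.333.
Ordered youngest to oldest: Pliocene, Oligocene, Paleocene, Guadalupian, Terreneuvian.
Span = 538.8 − 2.58 = 536.22 Myr.
Durations: Pliocene 2.753, Guadalupian 13.5, Paleocene 10, Oligocene 10.87, Terreneuvian 17.8 → longest is Terreneuvian (17.8 Myr).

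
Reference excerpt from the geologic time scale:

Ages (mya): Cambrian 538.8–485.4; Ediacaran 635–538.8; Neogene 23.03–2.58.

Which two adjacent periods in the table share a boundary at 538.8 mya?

Ediacaran and Cambrian

The Ediacaran ends at 538.8 mya and the Cambrian begins at 538.8 mya, so they share that boundary.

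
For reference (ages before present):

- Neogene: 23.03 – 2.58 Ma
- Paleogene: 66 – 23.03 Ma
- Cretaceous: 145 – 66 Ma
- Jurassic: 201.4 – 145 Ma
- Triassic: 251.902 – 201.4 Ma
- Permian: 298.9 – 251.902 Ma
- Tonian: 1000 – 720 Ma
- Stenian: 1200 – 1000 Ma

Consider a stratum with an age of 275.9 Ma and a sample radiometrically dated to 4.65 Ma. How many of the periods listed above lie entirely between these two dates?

The older date is 275.9 Ma and the younger is 4.65 Ma.
Periods with start < 275.9 and end > 4.65 Ma: Triassic (251.902–201.4), Jurassic (201.4–145), Cretaceous (145–66), Paleogene (66–23.03).
That is 4 complete periods.

4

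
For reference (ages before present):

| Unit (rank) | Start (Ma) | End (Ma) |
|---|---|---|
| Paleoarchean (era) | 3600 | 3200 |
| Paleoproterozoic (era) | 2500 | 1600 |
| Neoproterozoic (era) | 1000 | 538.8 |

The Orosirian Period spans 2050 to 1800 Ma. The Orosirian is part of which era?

The Orosirian (2050–1800 Ma) lies entirely within 2500–1600 Ma, the Paleoproterozoic Era.

Paleoproterozoic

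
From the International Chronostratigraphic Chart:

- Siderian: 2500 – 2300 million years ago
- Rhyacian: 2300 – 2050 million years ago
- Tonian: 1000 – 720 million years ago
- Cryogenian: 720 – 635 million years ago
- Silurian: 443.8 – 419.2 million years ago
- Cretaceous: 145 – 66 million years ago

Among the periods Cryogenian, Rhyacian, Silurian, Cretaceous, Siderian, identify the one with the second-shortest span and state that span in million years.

Start − end for each: Cryogenian 720 − 635 = 85; Rhyacian 2300 − 2050 = 250; Silurian 443.8 − 419.2 = 24.6; Cretaceous 145 − 66 = 79; Siderian 2500 − 2300 = 200.
Ranking these from shortest: Silurian < Cretaceous < Cryogenian < Siderian < Rhyacian.
Position 2 in that ranking is Cretaceous, which lasted 79 Myr.

Cretaceous, 79 million years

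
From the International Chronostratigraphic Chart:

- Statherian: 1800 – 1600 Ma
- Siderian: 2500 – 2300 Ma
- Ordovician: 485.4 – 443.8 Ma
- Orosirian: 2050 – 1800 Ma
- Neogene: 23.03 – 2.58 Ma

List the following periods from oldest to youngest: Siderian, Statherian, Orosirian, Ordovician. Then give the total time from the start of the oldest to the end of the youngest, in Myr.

Siderian, Orosirian, Statherian, Ordovician; total span 2056.2 Myr

From the excerpt: Siderian 2500–2300; Statherian 1800–1600; Orosirian 2050–1800; Ordovician 485.4–443.8 (Ma).
Larger Ma is earlier, so the oldest is Siderian and the youngest is Ordovician; oldest to youngest: Siderian, Orosirian, Statherian, Ordovician.
Oldest start 2500 minus youngest end 443.8 gives 2056.2 Myr overall.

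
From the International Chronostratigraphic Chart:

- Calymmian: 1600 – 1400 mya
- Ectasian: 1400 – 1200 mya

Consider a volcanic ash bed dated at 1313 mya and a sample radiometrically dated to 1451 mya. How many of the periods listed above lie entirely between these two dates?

Checking each listed span, none has both start < 1451 Ma and end > 1313 Ma — every period straddles one of the two dates or lies outside them — so the count is 0.

0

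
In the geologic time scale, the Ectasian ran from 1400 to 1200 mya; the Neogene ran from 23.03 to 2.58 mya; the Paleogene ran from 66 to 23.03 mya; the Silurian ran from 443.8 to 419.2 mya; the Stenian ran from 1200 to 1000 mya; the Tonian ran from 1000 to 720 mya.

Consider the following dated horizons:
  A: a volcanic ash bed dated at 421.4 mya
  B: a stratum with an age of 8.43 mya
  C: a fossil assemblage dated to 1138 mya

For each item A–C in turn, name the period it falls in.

Match each age against the start–end ranges in the excerpt: A = 421.4 Ma → Silurian (443.8–419.2); B = 8.43 Ma → Neogene (23.03–2.58); C = 1138 Ma → Stenian (1200–1000).

A — Silurian; B — Neogene; C — Stenian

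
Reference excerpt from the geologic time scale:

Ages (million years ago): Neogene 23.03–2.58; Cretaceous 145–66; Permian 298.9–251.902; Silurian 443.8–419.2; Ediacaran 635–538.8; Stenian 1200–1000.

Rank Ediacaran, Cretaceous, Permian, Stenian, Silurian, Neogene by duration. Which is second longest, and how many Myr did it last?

Ediacaran, 96.2 million years

Durations: Ediacaran 96.2; Cretaceous 79; Permian 46.998; Stenian 200; Silurian 24.6; Neogene 20.45 Myr.
Sorted longest-first: Stenian (200), Ediacaran (96.2), Cretaceous (79), Permian (46.998), Silurian (24.6), Neogene (20.45).
The second longest is Ediacaran at 96.2 Myr.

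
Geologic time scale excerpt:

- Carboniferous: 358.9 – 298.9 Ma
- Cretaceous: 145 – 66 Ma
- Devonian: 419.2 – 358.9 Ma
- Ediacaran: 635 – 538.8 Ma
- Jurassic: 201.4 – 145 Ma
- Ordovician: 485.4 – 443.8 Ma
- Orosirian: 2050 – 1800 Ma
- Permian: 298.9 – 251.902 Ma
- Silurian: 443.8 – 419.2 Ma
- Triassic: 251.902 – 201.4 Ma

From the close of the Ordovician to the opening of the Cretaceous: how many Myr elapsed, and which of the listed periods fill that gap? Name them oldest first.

The Ordovician closes at 443.8 Ma and the Cretaceous opens at 145 Ma, so the interval is 443.8 − 145 = 298.8 Myr.
A period fits inside if it starts at or after 443.8 Ma and ends at or before 145 Ma; oldest first that gives Silurian, Devonian, Carboniferous, Permian, Triassic, Jurassic.

298.8 million years; Silurian, Devonian, Carboniferous, Permian, Triassic, Jurassic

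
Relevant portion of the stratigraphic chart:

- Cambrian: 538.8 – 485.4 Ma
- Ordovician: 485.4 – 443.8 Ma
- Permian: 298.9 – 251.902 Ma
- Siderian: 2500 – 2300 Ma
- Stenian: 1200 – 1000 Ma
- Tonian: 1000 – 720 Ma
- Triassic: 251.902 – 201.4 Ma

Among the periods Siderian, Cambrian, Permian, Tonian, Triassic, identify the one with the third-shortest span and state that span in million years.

Start − end for each: Siderian 2500 − 2300 = 200; Cambrian 538.8 − 485.4 = 53.4; Permian 298.9 − 251.902 = 46.998; Tonian 1000 − 720 = 280; Triassic 251.902 − 201.4 = 50.502.
Ranking these from shortest: Permian < Triassic < Cambrian < Siderian < Tonian.
Position 3 in that ranking is Cambrian, which lasted 53.4 Myr.

Cambrian, 53.4 million years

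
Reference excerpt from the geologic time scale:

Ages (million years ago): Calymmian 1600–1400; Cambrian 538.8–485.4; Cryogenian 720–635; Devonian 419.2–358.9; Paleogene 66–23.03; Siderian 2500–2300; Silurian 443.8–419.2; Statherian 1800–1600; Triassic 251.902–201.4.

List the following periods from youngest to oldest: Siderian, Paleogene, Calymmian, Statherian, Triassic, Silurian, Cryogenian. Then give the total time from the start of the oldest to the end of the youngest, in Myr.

Paleogene, Triassic, Silurian, Cryogenian, Calymmian, Statherian, Siderian; total span 2476.97 Myr

Start ages (Ma): Siderian 2500, Statherian 1800, Calymmian 1600, Cryogenian 720, Silurian 443.8, Triassic 251.902, Paleogene 66.
Ordered youngest to oldest: Paleogene, Triassic, Silurian, Cryogenian, Calymmian, Statherian, Siderian.
Span = 2500 − 23.03 = 2476.97 Myr.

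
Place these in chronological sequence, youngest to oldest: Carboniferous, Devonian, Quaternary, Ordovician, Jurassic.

Era membership (oldest first within each) — Paleozoic: Ordovician, Devonian, Carboniferous; Mesozoic: Jurassic; Cenozoic: Quaternary. Paleozoic precedes Mesozoic, which precedes Cenozoic. Concatenating the groups in that era order and then reversing gives youngest to oldest.

Quaternary → Jurassic → Carboniferous → Devonian → Ordovician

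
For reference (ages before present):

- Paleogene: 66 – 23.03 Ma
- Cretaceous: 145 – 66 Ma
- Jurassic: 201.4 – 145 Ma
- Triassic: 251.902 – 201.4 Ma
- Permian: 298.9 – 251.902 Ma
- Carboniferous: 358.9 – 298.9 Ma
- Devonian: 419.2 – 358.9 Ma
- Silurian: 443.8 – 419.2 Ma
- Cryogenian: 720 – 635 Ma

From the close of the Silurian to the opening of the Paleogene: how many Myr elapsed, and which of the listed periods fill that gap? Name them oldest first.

353.2 million years; Devonian, Carboniferous, Permian, Triassic, Jurassic, Cretaceous

The Silurian closes at 419.2 Ma and the Paleogene opens at 66 Ma, so the interval is 419.2 − 66 = 353.2 Myr.
A period fits inside if it starts at or after 419.2 Ma and ends at or before 66 Ma; oldest first that gives Devonian, Carboniferous, Permian, Triassic, Jurassic, Cretaceous.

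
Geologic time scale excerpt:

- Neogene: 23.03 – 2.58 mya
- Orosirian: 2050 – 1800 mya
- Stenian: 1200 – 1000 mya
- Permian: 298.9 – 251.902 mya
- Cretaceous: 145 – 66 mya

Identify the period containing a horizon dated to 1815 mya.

Orosirian

1815 Ma lies between 2050 and 1800 Ma, so it falls in the Orosirian.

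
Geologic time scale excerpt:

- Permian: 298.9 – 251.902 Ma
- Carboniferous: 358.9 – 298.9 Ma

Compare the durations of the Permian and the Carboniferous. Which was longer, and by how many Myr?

Carboniferous, by 13.002 million years

Permian: 298.9 − 251.902 = 46.998 Myr.
Carboniferous: 358.9 − 298.9 = 60 Myr.
Difference: 60 − 46.998 = 13.002 Myr, so the Carboniferous was longer.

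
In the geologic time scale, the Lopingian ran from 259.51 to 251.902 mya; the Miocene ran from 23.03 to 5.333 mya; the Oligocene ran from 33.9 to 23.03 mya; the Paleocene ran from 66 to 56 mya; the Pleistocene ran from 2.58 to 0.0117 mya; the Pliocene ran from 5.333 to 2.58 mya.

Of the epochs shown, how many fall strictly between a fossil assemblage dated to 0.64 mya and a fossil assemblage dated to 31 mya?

31 Ma sits inside the Oligocene (33.9–23.03) and 0.64 Ma inside the Pleistocene (2.58–0.0117); neither of those is wholly between the two dates.
The listed epochs lying completely between them are Miocene, Pliocene — 2 in all.

2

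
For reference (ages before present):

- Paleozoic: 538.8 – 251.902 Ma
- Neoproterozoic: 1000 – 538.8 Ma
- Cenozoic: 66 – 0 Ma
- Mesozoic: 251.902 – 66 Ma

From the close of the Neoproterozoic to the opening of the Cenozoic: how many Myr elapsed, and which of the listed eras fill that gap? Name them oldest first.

472.8 million years; Paleozoic, Mesozoic

End of Neoproterozoic = 538.8 Ma; start of Cenozoic = 66 Ma.
Gap = 538.8 − 66 = 472.8 Myr.
Eras wholly inside 538.8–66 Ma: Paleozoic (538.8–251.902), Mesozoic (251.902–66).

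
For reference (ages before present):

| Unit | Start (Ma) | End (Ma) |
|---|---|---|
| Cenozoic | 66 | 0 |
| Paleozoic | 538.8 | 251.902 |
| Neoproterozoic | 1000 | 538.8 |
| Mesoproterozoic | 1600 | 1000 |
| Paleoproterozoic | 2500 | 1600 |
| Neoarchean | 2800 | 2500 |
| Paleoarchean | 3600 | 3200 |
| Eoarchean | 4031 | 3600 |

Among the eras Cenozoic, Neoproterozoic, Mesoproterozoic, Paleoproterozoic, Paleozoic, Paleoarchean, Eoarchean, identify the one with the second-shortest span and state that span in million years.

Paleozoic, 286.898 million years

Start − end for each: Cenozoic 66 − 0 = 66; Neoproterozoic 1000 − 538.8 = 461.2; Mesoproterozoic 1600 − 1000 = 600; Paleoproterozoic 2500 − 1600 = 900; Paleozoic 538.8 − 251.902 = 286.898; Paleoarchean 3600 − 3200 = 400; Eoarchean 4031 − 3600 = 431.
Ranking these from shortest: Cenozoic < Paleozoic < Paleoarchean < Eoarchean < Neoproterozoic < Mesoproterozoic < Paleoproterozoic.
Position 2 in that ranking is Paleozoic, which lasted 286.898 Myr.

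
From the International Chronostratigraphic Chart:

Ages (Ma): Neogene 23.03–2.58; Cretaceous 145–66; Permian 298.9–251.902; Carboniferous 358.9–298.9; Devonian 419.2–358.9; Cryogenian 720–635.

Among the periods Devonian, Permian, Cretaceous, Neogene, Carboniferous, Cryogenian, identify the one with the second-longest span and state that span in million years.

Durations: Devonian 60.3; Permian 46.998; Cretaceous 79; Neogene 20.45; Carboniferous 60; Cryogenian 85 Myr.
Sorted longest-first: Cryogenian (85), Cretaceous (79), Devonian (60.3), Carboniferous (60), Permian (46.998), Neogene (20.45).
The second longest is Cretaceous at 79 Myr.

Cretaceous, 79 million years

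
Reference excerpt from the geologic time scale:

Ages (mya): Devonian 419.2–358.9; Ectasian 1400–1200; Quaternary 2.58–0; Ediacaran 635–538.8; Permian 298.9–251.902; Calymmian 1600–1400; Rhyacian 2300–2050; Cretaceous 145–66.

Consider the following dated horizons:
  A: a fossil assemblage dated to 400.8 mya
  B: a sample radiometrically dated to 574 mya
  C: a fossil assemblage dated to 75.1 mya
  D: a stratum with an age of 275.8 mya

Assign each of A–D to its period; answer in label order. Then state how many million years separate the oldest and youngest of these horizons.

A: 400.8 Ma lies in 419.2–358.9 Ma, so Devonian.
B: 574 Ma lies in 635–538.8 Ma, so Ediacaran.
C: 75.1 Ma lies in 145–66 Ma, so Cretaceous.
D: 275.8 Ma lies in 298.9–251.902 Ma, so Permian.
Oldest = 574 Ma, youngest = 75.1 Ma → span 498.9 Myr.

A — Devonian; B — Ediacaran; C — Cretaceous; D — Permian; span 498.9 million years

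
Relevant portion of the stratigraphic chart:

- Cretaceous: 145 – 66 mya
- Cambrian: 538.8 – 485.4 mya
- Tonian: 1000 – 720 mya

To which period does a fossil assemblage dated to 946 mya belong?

Tonian

946 Ma lies between 1000 and 720 Ma, so it falls in the Tonian.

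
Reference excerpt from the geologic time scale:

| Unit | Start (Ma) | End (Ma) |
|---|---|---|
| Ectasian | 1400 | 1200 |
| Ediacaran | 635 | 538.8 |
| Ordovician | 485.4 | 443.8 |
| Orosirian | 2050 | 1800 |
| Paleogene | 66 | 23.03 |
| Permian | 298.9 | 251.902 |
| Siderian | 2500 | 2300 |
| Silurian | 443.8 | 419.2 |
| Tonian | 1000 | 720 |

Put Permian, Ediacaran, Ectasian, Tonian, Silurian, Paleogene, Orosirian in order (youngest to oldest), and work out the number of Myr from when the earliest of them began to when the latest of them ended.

From the excerpt: Permian 298.9–251.902; Ediacaran 635–538.8; Ectasian 1400–1200; Tonian 1000–720; Silurian 443.8–419.2; Paleogene 66–23.03; Orosirian 2050–1800 (Ma).
Larger Ma is earlier, so the oldest is Orosirian and the youngest is Paleogene; youngest to oldest: Paleogene, Permian, Silurian, Ediacaran, Tonian, Ectasian, Orosirian.
Oldest start 2050 minus youngest end 23.03 gives 2026.97 Myr overall.

Paleogene, Permian, Silurian, Ediacaran, Tonian, Ectasian, Orosirian; total span 2026.97 Myr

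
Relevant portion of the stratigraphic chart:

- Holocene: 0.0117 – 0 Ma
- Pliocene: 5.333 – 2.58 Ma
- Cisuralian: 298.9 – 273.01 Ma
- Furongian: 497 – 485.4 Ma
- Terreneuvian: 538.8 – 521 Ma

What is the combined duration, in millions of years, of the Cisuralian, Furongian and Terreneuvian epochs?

Duration is start − end for each: (298.9 − 273.01) + (497 − 485.4) + (538.8 − 521).
That is 25.89 + 11.6 + 17.8, which totals 55.29 million years.

55.29 million years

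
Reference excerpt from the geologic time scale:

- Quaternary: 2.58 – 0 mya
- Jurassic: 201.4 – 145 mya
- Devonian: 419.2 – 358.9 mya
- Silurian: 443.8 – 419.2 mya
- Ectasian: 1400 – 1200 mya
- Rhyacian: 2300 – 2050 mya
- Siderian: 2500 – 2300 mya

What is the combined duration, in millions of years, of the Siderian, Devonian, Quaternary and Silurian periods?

Each duration: Siderian = 200; Devonian = 60.3; Quaternary = 2.58; Silurian = 24.6.
Sum: 200 + 60.3 + 2.58 + 24.6 = 287.48 Myr.

287.48 million years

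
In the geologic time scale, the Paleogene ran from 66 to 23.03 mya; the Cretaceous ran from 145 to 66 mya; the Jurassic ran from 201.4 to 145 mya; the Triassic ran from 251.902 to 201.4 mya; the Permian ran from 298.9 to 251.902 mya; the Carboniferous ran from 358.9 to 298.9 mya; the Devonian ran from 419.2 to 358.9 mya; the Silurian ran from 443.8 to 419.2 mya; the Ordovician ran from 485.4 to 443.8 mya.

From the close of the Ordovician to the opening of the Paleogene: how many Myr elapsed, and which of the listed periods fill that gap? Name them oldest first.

377.8 million years; Silurian, Devonian, Carboniferous, Permian, Triassic, Jurassic, Cretaceous

The Ordovician closes at 443.8 Ma and the Paleogene opens at 66 Ma, so the interval is 443.8 − 66 = 377.8 Myr.
A period fits inside if it starts at or after 443.8 Ma and ends at or before 66 Ma; oldest first that gives Silurian, Devonian, Carboniferous, Permian, Triassic, Jurassic, Cretaceous.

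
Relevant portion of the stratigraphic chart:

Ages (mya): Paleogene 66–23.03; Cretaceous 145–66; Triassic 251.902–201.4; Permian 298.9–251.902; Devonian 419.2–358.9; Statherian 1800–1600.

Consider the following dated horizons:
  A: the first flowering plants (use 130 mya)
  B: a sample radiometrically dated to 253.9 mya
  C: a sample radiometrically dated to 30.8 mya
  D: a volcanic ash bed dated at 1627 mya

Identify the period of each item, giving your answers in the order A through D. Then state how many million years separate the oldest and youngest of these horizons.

Match each age against the start–end ranges in the excerpt: A = 130 Ma → Cretaceous (145–66); B = 253.9 Ma → Permian (298.9–251.902); C = 30.8 Ma → Paleogene (66–23.03); D = 1627 Ma → Statherian (1800–1600).
The largest age is 1627 Ma and the smallest is 30.8 Ma; their difference is 1596.2 Myr.

A — Cretaceous; B — Permian; C — Paleogene; D — Statherian; span 1596.2 million years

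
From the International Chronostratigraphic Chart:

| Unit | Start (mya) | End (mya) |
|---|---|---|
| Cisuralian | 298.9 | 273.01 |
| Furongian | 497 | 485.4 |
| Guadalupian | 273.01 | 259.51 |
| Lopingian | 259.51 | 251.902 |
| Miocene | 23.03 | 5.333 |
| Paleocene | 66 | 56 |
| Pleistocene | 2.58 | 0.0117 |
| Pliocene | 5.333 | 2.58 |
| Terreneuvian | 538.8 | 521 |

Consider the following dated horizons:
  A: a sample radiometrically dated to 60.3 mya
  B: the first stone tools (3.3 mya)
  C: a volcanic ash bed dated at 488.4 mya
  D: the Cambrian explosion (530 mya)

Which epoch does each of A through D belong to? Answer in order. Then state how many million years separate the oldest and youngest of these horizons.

A — Paleocene; B — Pliocene; C — Furongian; D — Terreneuvian; span 526.7 million years

A: 60.3 Ma lies in 66–56 Ma, so Paleocene.
B: 3.3 Ma lies in 5.333–2.58 Ma, so Pliocene.
C: 488.4 Ma lies in 497–485.4 Ma, so Furongian.
D: 530 Ma lies in 538.8–521 Ma, so Terreneuvian.
Oldest = 530 Ma, youngest = 3.3 Ma → span 526.7 Myr.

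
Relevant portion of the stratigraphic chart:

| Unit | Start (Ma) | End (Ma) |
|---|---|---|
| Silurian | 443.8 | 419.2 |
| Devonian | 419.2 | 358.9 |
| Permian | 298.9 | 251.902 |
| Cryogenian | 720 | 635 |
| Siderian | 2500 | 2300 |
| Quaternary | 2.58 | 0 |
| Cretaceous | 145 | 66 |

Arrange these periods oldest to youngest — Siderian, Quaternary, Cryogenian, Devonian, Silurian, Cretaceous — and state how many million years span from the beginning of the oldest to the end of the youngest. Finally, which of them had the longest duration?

From the excerpt: Siderian 2500–2300; Quaternary 2.58–0; Cryogenian 720–635; Devonian 419.2–358.9; Silurian 443.8–419.2; Cretaceous 145–66 (Ma).
Larger Ma is earlier, so the oldest is Siderian and the youngest is Quaternary; oldest to youngest: Siderian, Cryogenian, Silurian, Devonian, Cretaceous, Quaternary.
Oldest start 2500 minus youngest end 0 gives 2500 Myr overall.
Individual lengths (start − end): Devonian 60.3; Siderian 200; Quaternary 2.58; Cryogenian 85; Cretaceous 79; Silurian 24.6. The largest is Siderian at 200 Myr.

Siderian → Cryogenian → Silurian → Devonian → Cretaceous → Quaternary; total span 2500 Myr; longest is Siderian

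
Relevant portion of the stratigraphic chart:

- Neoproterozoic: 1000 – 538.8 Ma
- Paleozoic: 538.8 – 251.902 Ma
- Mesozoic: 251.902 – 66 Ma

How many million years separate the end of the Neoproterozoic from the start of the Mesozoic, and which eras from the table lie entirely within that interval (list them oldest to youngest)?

286.898 million years; Paleozoic

End of Neoproterozoic = 538.8 Ma; start of Mesozoic = 251.902 Ma.
Gap = 538.8 − 251.902 = 286.898 Myr.
Eras wholly inside 538.8–251.902 Ma: Paleozoic (538.8–251.902).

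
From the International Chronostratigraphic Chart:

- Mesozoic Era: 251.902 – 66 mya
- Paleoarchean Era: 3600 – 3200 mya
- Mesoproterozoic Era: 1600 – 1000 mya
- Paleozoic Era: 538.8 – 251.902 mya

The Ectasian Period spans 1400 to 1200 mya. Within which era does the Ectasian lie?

Mesoproterozoic

The Ectasian (1400–1200 Ma) lies entirely within 1600–1000 Ma, the Mesoproterozoic Era.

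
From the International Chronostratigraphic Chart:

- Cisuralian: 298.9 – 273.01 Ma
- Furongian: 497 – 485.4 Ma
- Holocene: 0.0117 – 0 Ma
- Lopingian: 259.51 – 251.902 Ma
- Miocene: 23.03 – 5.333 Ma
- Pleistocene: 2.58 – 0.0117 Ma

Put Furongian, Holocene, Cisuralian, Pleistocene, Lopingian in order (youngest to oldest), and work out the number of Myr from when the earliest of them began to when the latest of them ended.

From the excerpt: Furongian 497–485.4; Holocene 0.0117–0; Cisuralian 298.9–273.01; Pleistocene 2.58–0.0117; Lopingian 259.51–251.902 (Ma).
Larger Ma is earlier, so the oldest is Furongian and the youngest is Holocene; youngest to oldest: Holocene, Pleistocene, Lopingian, Cisuralian, Furongian.
Oldest start 497 minus youngest end 0 gives 497 Myr overall.

Holocene → Pleistocene → Lopingian → Cisuralian → Furongian; total span 497 Myr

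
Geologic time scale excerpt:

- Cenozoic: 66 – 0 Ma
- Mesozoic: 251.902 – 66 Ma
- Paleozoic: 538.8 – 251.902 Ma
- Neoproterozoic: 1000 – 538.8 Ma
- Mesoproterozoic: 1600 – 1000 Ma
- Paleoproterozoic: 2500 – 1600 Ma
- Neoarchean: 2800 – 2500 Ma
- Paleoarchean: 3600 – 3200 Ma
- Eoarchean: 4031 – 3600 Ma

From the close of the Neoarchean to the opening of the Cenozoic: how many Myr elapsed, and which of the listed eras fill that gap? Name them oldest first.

2434 million years; Paleoproterozoic, Mesoproterozoic, Neoproterozoic, Paleozoic, Mesozoic

The Neoarchean closes at 2500 Ma and the Cenozoic opens at 66 Ma, so the interval is 2500 − 66 = 2434 Myr.
An era fits inside if it starts at or after 2500 Ma and ends at or before 66 Ma; oldest first that gives Paleoproterozoic, Mesoproterozoic, Neoproterozoic, Paleozoic, Mesozoic.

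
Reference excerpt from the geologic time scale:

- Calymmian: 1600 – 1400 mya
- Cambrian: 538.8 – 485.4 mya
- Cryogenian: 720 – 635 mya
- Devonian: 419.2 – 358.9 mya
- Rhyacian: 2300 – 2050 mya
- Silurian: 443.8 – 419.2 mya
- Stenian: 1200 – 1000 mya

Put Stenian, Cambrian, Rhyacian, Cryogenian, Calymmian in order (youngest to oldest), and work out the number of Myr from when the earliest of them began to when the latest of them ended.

Start ages (Ma): Rhyacian 2300, Calymmian 1600, Stenian 1200, Cryogenian 720, Cambrian 538.8.
Ordered youngest to oldest: Cambrian, Cryogenian, Stenian, Calymmian, Rhyacian.
Span = 2300 − 485.4 = 1814.6 Myr.

Cambrian → Cryogenian → Stenian → Calymmian → Rhyacian; total span 1814.6 Myr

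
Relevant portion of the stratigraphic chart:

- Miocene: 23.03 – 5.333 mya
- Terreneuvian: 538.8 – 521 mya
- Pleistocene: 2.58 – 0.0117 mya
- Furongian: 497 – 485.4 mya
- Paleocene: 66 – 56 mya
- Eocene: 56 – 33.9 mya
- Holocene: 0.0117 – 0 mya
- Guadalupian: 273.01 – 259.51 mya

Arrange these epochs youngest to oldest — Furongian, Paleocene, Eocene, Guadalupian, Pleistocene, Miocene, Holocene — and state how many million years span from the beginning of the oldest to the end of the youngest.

Holocene → Pleistocene → Miocene → Eocene → Paleocene → Guadalupian → Furongian; total span 497 Myr

Start ages (Ma): Furongian 497, Guadalupian 273.01, Paleocene 66, Eocene 56, Miocene 23.03, Pleistocene 2.58, Holocene 0.0117.
Ordered youngest to oldest: Holocene, Pleistocene, Miocene, Eocene, Paleocene, Guadalupian, Furongian.
Span = 497 − 0 = 497 Myr.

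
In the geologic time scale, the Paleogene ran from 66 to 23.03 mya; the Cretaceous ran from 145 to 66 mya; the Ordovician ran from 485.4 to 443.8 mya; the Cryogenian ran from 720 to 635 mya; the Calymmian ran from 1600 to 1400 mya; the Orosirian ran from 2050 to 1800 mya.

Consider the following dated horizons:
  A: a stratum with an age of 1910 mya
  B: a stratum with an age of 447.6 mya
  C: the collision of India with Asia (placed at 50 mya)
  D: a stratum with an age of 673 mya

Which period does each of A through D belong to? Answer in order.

A: 1910 Ma lies in 2050–1800 Ma, so Orosirian.
B: 447.6 Ma lies in 485.4–443.8 Ma, so Ordovician.
C: 50 Ma lies in 66–23.03 Ma, so Paleogene.
D: 673 Ma lies in 720–635 Ma, so Cryogenian.

A — Orosirian; B — Ordovician; C — Paleogene; D — Cryogenian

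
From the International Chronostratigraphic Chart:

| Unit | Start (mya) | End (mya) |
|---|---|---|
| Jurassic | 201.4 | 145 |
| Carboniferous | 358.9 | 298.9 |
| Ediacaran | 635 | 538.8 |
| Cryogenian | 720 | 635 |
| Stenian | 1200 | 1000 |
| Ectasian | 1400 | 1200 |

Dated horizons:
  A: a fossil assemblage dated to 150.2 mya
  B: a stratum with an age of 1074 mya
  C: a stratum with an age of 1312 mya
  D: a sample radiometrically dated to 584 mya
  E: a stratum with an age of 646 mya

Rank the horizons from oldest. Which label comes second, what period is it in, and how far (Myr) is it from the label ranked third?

B, in the Stenian; 428 million years to E

Sorted oldest-first by Ma: C (1312), B (1074), E (646), D (584), A (150.2).
The second oldest is B at 1074 Ma, which lies in 1200–1000 Ma: the Stenian.
The third oldest is E at 646 Ma; separation = |1074 − 646| = 428 Myr.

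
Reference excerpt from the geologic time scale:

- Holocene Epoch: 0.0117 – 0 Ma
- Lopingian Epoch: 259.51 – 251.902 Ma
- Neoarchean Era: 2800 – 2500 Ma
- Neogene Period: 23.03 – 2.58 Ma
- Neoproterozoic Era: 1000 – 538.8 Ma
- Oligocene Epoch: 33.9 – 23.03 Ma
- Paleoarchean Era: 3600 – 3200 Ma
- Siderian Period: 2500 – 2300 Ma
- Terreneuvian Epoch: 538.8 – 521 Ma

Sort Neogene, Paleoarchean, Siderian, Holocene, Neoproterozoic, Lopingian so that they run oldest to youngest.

Paleoarchean, Siderian, Neoproterozoic, Lopingian, Neogene, Holocene

Read off each span (Ma): Neogene 23.03–2.58; Paleoarchean 3600–3200; Siderian 2500–2300; Holocene 0.0117–0; Neoproterozoic 1000–538.8; Lopingian 259.51–251.902.
Larger Ma is older, so oldest→youngest is Paleoarchean, Siderian, Neoproterozoic, Lopingian, Neogene, Holocene.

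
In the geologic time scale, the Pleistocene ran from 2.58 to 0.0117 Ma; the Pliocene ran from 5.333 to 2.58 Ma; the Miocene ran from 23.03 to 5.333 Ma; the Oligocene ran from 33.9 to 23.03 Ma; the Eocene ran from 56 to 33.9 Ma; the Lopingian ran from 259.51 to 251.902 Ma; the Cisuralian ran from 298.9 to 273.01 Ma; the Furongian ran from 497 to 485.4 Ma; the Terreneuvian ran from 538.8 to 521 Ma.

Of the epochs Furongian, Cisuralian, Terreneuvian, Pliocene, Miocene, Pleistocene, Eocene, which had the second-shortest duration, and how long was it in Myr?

Pliocene, 2.753 million years

Start − end for each: Furongian 497 − 485.4 = 11.6; Cisuralian 298.9 − 273.01 = 25.89; Terreneuvian 538.8 − 521 = 17.8; Pliocene 5.333 − 2.58 = 2.753; Miocene 23.03 − 5.333 = 17.697; Pleistocene 2.58 − 0.0117 = 2.5683; Eocene 56 − 33.9 = 22.1.
Ranking these from shortest: Pleistocene < Pliocene < Furongian < Miocene < Terreneuvian < Eocene < Cisuralian.
Position 2 in that ranking is Pliocene, which lasted 2.753 Myr.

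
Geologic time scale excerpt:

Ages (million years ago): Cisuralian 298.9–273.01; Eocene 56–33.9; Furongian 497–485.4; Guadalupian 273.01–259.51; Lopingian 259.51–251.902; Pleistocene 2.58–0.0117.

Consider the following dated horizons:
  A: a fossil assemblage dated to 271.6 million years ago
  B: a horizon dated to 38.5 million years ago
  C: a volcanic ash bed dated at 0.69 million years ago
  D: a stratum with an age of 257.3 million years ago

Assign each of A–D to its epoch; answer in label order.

A — Guadalupian; B — Eocene; C — Pleistocene; D — Lopingian

Match each age against the start–end ranges in the excerpt: A = 271.6 Ma → Guadalupian (273.01–259.51); B = 38.5 Ma → Eocene (56–33.9); C = 0.69 Ma → Pleistocene (2.58–0.0117); D = 257.3 Ma → Lopingian (259.51–251.902).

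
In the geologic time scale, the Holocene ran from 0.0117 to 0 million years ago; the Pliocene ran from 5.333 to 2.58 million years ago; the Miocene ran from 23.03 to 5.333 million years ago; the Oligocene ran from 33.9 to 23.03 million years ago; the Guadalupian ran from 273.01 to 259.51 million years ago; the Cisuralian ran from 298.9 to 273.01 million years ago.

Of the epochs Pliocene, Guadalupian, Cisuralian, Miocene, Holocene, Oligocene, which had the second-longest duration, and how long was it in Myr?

Start − end for each: Pliocene 5.333 − 2.58 = 2.753; Guadalupian 273.01 − 259.51 = 13.5; Cisuralian 298.9 − 273.01 = 25.89; Miocene 23.03 − 5.333 = 17.697; Holocene 0.0117 − 0 = 0.0117; Oligocene 33.9 − 23.03 = 10.87.
Ranking these from longest: Cisuralian > Miocene > Guadalupian > Oligocene > Pliocene > Holocene.
Position 2 in that ranking is Miocene, which lasted 17.697 Myr.

Miocene, 17.697 million years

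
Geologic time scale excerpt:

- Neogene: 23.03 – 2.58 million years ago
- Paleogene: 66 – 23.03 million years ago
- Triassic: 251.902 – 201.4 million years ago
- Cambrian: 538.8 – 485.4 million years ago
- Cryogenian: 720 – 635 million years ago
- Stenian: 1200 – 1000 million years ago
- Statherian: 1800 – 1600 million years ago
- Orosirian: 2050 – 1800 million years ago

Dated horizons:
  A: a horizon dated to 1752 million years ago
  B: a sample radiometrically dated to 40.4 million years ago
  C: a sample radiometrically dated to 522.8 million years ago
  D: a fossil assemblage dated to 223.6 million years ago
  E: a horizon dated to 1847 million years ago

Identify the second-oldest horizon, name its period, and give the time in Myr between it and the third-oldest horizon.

Sorted oldest-first by Ma: E (1847), A (1752), C (522.8), D (223.6), B (40.4).
The second oldest is A at 1752 Ma, which lies in 1800–1600 Ma: the Statherian.
The third oldest is C at 522.8 Ma; separation = |1752 − 522.8| = 1229.2 Myr.

A, in the Statherian; 1229.2 million years to C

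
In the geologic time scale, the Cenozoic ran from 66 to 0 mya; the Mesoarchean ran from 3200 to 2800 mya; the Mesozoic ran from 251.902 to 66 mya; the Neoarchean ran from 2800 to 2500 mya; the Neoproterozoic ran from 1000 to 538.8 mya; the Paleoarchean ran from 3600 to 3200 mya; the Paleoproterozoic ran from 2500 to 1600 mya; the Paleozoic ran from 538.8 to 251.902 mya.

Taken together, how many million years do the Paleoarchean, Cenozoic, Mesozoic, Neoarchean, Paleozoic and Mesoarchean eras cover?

1638.8 million years

Duration is start − end for each: (3600 − 3200) + (66 − 0) + (251.902 − 66) + (2800 − 2500) + (538.8 − 251.902) + (3200 − 2800).
That is 400 + 66 + 185.902 + 300 + 286.898 + 400, which totals 1638.8 million years.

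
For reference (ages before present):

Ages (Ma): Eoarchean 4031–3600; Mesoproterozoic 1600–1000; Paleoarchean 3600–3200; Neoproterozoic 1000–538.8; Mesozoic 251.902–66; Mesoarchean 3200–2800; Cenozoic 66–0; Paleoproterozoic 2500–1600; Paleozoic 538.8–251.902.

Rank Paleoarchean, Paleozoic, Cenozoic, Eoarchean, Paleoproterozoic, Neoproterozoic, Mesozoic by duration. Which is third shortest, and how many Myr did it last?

Start − end for each: Paleoarchean 3600 − 3200 = 400; Paleozoic 538.8 − 251.902 = 286.898; Cenozoic 66 − 0 = 66; Eoarchean 4031 − 3600 = 431; Paleoproterozoic 2500 − 1600 = 900; Neoproterozoic 1000 − 538.8 = 461.2; Mesozoic 251.902 − 66 = 185.902.
Ranking these from shortest: Cenozoic < Mesozoic < Paleozoic < Paleoarchean < Eoarchean < Neoproterozoic < Paleoproterozoic.
Position 3 in that ranking is Paleozoic, which lasted 286.898 Myr.

Paleozoic, 286.898 million years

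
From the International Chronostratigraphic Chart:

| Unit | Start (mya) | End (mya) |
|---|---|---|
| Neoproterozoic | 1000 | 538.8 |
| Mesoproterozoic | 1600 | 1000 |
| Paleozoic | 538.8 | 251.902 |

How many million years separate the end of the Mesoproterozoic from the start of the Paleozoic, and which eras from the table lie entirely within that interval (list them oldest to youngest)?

461.2 million years; Neoproterozoic

The Mesoproterozoic closes at 1000 Ma and the Paleozoic opens at 538.8 Ma, so the interval is 1000 − 538.8 = 461.2 Myr.
An era fits inside if it starts at or after 1000 Ma and ends at or before 538.8 Ma; oldest first that gives Neoproterozoic.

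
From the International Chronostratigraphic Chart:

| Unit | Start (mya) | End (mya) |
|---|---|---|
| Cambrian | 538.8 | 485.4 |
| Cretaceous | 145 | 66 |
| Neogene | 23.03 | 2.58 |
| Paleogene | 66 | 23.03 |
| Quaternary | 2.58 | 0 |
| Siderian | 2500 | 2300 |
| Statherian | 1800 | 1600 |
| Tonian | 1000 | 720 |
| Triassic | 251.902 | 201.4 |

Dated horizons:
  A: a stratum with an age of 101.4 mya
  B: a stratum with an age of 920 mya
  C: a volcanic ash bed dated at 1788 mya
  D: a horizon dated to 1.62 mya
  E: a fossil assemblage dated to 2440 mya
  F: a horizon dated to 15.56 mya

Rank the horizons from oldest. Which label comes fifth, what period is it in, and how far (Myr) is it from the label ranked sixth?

Sorted oldest-first by Ma: E (2440), C (1788), B (920), A (101.4), F (15.56), D (1.62).
The fifth oldest is F at 15.56 Ma, which lies in 23.03–2.58 Ma: the Neogene.
The sixth oldest is D at 1.62 Ma; separation = |15.56 − 1.62| = 13.94 Myr.

F, in the Neogene; 13.94 million years to D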